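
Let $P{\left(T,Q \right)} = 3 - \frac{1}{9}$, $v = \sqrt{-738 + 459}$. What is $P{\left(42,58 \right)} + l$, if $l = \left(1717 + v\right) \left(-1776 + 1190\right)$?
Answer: $- \frac{9055432}{9} - 1758 i \sqrt{31} \approx -1.0062 \cdot 10^{6} - 9788.1 i$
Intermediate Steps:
$v = 3 i \sqrt{31}$ ($v = \sqrt{-279} = 3 i \sqrt{31} \approx 16.703 i$)
$P{\left(T,Q \right)} = \frac{26}{9}$ ($P{\left(T,Q \right)} = 3 - \frac{1}{9} = \frac{26}{9}$)
$l = -1006162 - 1758 i \sqrt{31}$ ($l = \left(1717 + 3 i \sqrt{31}\right) \left(-1776 + 1190\right) = \left(1717 + 3 i \sqrt{31}\right) \left(-586\right) = -1006162 - 1758 i \sqrt{31} \approx -1.0062 \cdot 10^{6} - 9788.1 i$)
$P{\left(42,58 \right)} + l = \frac{26}{9} - \left(1006162 + 1758 i \sqrt{31}\right) = - \frac{9055432}{9} - 1758 i \sqrt{31}$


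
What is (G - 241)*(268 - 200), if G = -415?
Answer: -44608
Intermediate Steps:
(G - 241)*(268 - 200) = (-415 - 241)*(268 - 200) = -656*68 = -44608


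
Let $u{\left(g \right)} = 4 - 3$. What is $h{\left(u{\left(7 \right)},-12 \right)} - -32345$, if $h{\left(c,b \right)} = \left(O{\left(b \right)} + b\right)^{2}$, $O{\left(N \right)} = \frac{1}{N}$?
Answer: $\frac{4678705}{144} \approx 32491.0$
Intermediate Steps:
$u{\left(g \right)} = 1$ ($u{\left(g \right)} = 4 - 3 = 1$)
$h{\left(c,b \right)} = \left(b + \frac{1}{b}\right)^{2}$ ($h{\left(c,b \right)} = \left(\frac{1}{b} + b\right)^{2} = \left(b + \frac{1}{b}\right)^{2}$)
$h{\left(u{\left(7 \right)},-12 \right)} - -32345 = \frac{\left(1 + \left(-12\right)^{2}\right)^{2}}{144} - -32345 = \frac{\left(1 + 144\right)^{2}}{144} + 32345 = \frac{145^{2}}{144} + 32345 = \frac{1}{144} \cdot 21025 + 32345 = \frac{21025}{144} + 32345 = \frac{4678705}{144}$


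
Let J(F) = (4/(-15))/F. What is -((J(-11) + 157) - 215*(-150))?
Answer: -5347159/165 ≈ -32407.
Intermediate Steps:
J(F) = -4/(15*F) (J(F) = (4*(-1/15))/F = -4/(15*F))
-((J(-11) + 157) - 215*(-150)) = -((-4/15/(-11) + 157) - 215*(-150)) = -((-4/15*(-1/11) + 157) + 32250) = -((4/165 + 157) + 32250) = -(25909/165 + 32250) = -1*5347159/165 = -5347159/165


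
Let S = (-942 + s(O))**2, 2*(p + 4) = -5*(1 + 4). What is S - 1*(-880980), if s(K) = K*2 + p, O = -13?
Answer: 7400881/4 ≈ 1.8502e+6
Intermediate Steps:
p = -33/2 (p = -4 + (-5*(1 + 4))/2 = -4 + (-5*5)/2 = -4 + (1/2)*(-25) = -4 - 25/2 = -33/2 ≈ -16.500)
s(K) = -33/2 + 2*K (s(K) = K*2 - 33/2 = 2*K - 33/2 = -33/2 + 2*K)
S = 3876961/4 (S = (-942 + (-33/2 + 2*(-13)))**2 = (-942 + (-33/2 - 26))**2 = (-942 - 85/2)**2 = (-1969/2)**2 = 3876961/4 ≈ 9.6924e+5)
S - 1*(-880980) = 3876961/4 - 1*(-880980) = 3876961/4 + 880980 = 7400881/4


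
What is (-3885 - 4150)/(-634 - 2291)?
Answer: 1607/585 ≈ 2.7470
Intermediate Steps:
(-3885 - 4150)/(-634 - 2291) = -8035/(-2925) = -8035*(-1/2925) = 1607/585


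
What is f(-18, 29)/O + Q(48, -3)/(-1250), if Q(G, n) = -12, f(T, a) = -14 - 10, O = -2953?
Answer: 32718/1845625 ≈ 0.017727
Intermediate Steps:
f(T, a) = -24
f(-18, 29)/O + Q(48, -3)/(-1250) = -24/(-2953) - 12/(-1250) = -24*(-1/2953) - 12*(-1/1250) = 24/2953 + 6/625 = 32718/1845625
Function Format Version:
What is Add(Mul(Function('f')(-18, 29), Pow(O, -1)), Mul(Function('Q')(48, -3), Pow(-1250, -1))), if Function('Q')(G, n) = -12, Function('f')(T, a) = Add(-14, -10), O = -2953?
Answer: Rational(32718, 1845625) ≈ 0.017727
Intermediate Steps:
Function('f')(T, a) = -24
Add(Mul(Function('f')(-18, 29), Pow(O, -1)), Mul(Function('Q')(48, -3), Pow(-1250, -1))) = Add(Mul(-24, Pow(-2953, -1)), Mul(-12, Pow(-1250, -1))) = Add(Mul(-24, Rational(-1, 2953)), Mul(-12, Rational(-1, 1250))) = Add(Rational(24, 2953), Rational(6, 625)) = Rational(32718, 1845625)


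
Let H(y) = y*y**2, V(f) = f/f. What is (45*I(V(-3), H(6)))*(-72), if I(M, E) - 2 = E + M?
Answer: -709560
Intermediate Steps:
V(f) = 1
H(y) = y**3
I(M, E) = 2 + E + M (I(M, E) = 2 + (E + M) = 2 + E + M)
(45*I(V(-3), H(6)))*(-72) = (45*(2 + 6**3 + 1))*(-72) = (45*(2 + 216 + 1))*(-72) = (45*219)*(-72) = 9855*(-72) = -709560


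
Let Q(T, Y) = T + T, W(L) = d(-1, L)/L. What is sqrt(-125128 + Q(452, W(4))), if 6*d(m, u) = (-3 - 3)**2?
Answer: 8*I*sqrt(1941) ≈ 352.45*I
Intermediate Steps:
d(m, u) = 6 (d(m, u) = (-3 - 3)**2/6 = (1/6)*(-6)**2 = (1/6)*36 = 6)
W(L) = 6/L
Q(T, Y) = 2*T
sqrt(-125128 + Q(452, W(4))) = sqrt(-125128 + 2*452) = sqrt(-125128 + 904) = sqrt(-124224) = 8*I*sqrt(1941)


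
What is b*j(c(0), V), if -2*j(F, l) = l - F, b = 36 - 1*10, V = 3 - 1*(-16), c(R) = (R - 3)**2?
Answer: -130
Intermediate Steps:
c(R) = (-3 + R)**2
V = 19 (V = 3 + 16 = 19)
b = 26 (b = 36 - 10 = 26)
j(F, l) = F/2 - l/2 (j(F, l) = -(l - F)/2 = F/2 - l/2)
b*j(c(0), V) = 26*((-3 + 0)**2/2 - 1/2*19) = 26*((1/2)*(-3)**2 - 19/2) = 26*((1/2)*9 - 19/2) = 26*(9/2 - 19/2) = 26*(-5) = -130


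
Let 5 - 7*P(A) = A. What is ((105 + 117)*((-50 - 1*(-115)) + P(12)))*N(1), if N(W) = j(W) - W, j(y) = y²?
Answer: 0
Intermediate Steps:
N(W) = W² - W
P(A) = 5/7 - A/7
((105 + 117)*((-50 - 1*(-115)) + P(12)))*N(1) = ((105 + 117)*((-50 - 1*(-115)) + (5/7 - ⅐*12)))*(1*(-1 + 1)) = (222*((-50 + 115) + (5/7 - 12/7)))*(1*0) = (222*(65 - 1))*0 = (222*64)*0 = 14208*0 = 0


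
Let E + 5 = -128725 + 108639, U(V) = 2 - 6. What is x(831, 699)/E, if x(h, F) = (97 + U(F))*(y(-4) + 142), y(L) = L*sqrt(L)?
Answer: -4402/6697 + 248*I/6697 ≈ -0.65731 + 0.037032*I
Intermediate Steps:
U(V) = -4
y(L) = L**(3/2)
x(h, F) = 13206 - 744*I (x(h, F) = (97 - 4)*((-4)**(3/2) + 142) = 93*(-8*I + 142) = 93*(142 - 8*I) = 13206 - 744*I)
E = -20091 (E = -5 + (-128725 + 108639) = -5 - 20086 = -20091)
x(831, 699)/E = (13206 - 744*I)/(-20091) = (13206 - 744*I)*(-1/20091) = -4402/6697 + 248*I/6697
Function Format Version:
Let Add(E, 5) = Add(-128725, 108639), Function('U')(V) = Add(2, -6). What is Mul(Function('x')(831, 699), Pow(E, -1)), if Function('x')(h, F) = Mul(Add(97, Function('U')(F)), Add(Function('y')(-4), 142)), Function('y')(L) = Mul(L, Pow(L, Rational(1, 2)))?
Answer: Add(Rational(-4402, 6697), Mul(Rational(248, 6697), I)) ≈ Add(-0.65731, Mul(0.037032, I))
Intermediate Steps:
Function('U')(V) = -4
Function('y')(L) = Pow(L, Rational(3, 2))
Function('x')(h, F) = Add(13206, Mul(-744, I)) (Function('x')(h, F) = Mul(Add(97, -4), Add(Pow(-4, Rational(3, 2)), 142)) = Mul(93, Add(Mul(-8, I), 142)) = Mul(93, Add(142, Mul(-8, I))) = Add(13206, Mul(-744, I)))
E = -20091 (E = Add(-5, Add(-128725, 108639)) = Add(-5, -20086) = -20091)
Mul(Function('x')(831, 699), Pow(E, -1)) = Mul(Add(13206, Mul(-744, I)), Pow(-20091, -1)) = Mul(Add(13206, Mul(-744, I)), Rational(-1, 20091)) = Add(Rational(-4402, 6697), Mul(Rational(248, 6697), I))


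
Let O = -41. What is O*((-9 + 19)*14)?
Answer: -5740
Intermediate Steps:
O*((-9 + 19)*14) = -41*(-9 + 19)*14 = -410*14 = -41*140 = -5740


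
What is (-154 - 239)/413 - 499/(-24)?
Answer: 196655/9912 ≈ 19.840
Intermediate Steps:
(-154 - 239)/413 - 499/(-24) = -393*1/413 - 499*(-1/24) = -393/413 + 499/24 = 196655/9912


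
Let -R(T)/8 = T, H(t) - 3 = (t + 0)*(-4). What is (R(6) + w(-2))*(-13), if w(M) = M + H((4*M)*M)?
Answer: 1443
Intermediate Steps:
H(t) = 3 - 4*t (H(t) = 3 + (t + 0)*(-4) = 3 + t*(-4) = 3 - 4*t)
R(T) = -8*T
w(M) = 3 + M - 16*M**2 (w(M) = M + (3 - 4*4*M*M) = M + (3 - 16*M**2) = 3 + M - 16*M**2)
(R(6) + w(-2))*(-13) = (-8*6 + (3 - 2 - 16*(-2)**2))*(-13) = (-48 + (3 - 2 - 16*4))*(-13) = (-48 + (3 - 2 - 64))*(-13) = (-48 - 63)*(-13) = -111*(-13) = 1443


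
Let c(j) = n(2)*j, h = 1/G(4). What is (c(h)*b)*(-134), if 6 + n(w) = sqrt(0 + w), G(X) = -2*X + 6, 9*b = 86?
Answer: -11524/3 + 5762*sqrt(2)/9 ≈ -2935.9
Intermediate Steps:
b = 86/9 (b = (1/9)*86 = 86/9 ≈ 9.5556)
G(X) = 6 - 2*X
n(w) = -6 + sqrt(w) (n(w) = -6 + sqrt(0 + w) = -6 + sqrt(w))
h = -1/2 (h = 1/(6 - 2*4) = 1/(6 - 8) = 1/(-2) = -1/2 ≈ -0.50000)
c(j) = j*(-6 + sqrt(2)) (c(j) = (-6 + sqrt(2))*j = j*(-6 + sqrt(2)))
(c(h)*b)*(-134) = (-(-6 + sqrt(2))/2*(86/9))*(-134) = ((3 - sqrt(2)/2)*(86/9))*(-134) = (86/3 - 43*sqrt(2)/9)*(-134) = -11524/3 + 5762*sqrt(2)/9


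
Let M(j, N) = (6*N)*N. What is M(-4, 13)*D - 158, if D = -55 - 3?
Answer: -58970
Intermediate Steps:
M(j, N) = 6*N²
D = -58
M(-4, 13)*D - 158 = (6*13²)*(-58) - 158 = (6*169)*(-58) - 158 = 1014*(-58) - 158 = -58812 - 158 = -58970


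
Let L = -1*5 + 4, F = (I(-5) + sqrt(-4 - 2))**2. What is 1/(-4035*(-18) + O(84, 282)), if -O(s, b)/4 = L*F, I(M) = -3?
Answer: I/(6*(4*sqrt(6) + 12107*I)) ≈ 1.3766e-5 + 1.1141e-8*I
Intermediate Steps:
F = (-3 + I*sqrt(6))**2 (F = (-3 + sqrt(-4 - 2))**2 = (-3 + sqrt(-6))**2 = (-3 + I*sqrt(6))**2 ≈ 3.0 - 14.697*I)
L = -1 (L = -5 + 4 = -1)
O(s, b) = 4*(3 - I*sqrt(6))**2 (O(s, b) = -(-4)*(3 - I*sqrt(6))**2 = 4*(3 - I*sqrt(6))**2)
1/(-4035*(-18) + O(84, 282)) = 1/(-4035*(-18) + (12 - 24*I*sqrt(6))) = 1/(72630 + (12 - 24*I*sqrt(6))) = 1/(72642 - 24*I*sqrt(6))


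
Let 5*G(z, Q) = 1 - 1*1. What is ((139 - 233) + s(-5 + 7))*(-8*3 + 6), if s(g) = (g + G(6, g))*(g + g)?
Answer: 1548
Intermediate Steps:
G(z, Q) = 0 (G(z, Q) = (1 - 1*1)/5 = (1 - 1)/5 = (1/5)*0 = 0)
s(g) = 2*g**2 (s(g) = (g + 0)*(g + g) = g*(2*g) = 2*g**2)
((139 - 233) + s(-5 + 7))*(-8*3 + 6) = ((139 - 233) + 2*(-5 + 7)**2)*(-8*3 + 6) = (-94 + 2*2**2)*(-24 + 6) = (-94 + 2*4)*(-18) = (-94 + 8)*(-18) = -86*(-18) = 1548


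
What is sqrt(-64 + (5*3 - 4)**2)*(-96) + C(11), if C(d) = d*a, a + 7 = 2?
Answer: -55 - 96*sqrt(57) ≈ -779.78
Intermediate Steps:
a = -5 (a = -7 + 2 = -5)
C(d) = -5*d (C(d) = d*(-5) = -5*d)
sqrt(-64 + (5*3 - 4)**2)*(-96) + C(11) = sqrt(-64 + (5*3 - 4)**2)*(-96) - 5*11 = sqrt(-64 + (15 - 4)**2)*(-96) - 55 = sqrt(-64 + 11**2)*(-96) - 55 = sqrt(-64 + 121)*(-96) - 55 = sqrt(57)*(-96) - 55 = -96*sqrt(57) - 55 = -55 - 96*sqrt(57)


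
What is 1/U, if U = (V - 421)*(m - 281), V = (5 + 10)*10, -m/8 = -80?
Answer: -1/97289 ≈ -1.0279e-5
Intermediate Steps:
m = 640 (m = -8*(-80) = 640)
V = 150 (V = 15*10 = 150)
U = -97289 (U = (150 - 421)*(640 - 281) = -271*359 = -97289)
1/U = 1/(-97289) = -1/97289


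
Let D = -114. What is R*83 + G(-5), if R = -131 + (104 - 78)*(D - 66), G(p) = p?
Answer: -399318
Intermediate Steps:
R = -4811 (R = -131 + (104 - 78)*(-114 - 66) = -131 + 26*(-180) = -131 - 4680 = -4811)
R*83 + G(-5) = -4811*83 - 5 = -399313 - 5 = -399318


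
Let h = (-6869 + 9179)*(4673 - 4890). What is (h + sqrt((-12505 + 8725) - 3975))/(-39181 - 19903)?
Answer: 250635/29542 - I*sqrt(7755)/59084 ≈ 8.484 - 0.0014905*I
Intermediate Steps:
h = -501270 (h = 2310*(-217) = -501270)
(h + sqrt((-12505 + 8725) - 3975))/(-39181 - 19903) = (-501270 + sqrt((-12505 + 8725) - 3975))/(-39181 - 19903) = (-501270 + sqrt(-3780 - 3975))/(-59084) = (-501270 + sqrt(-7755))*(-1/59084) = (-501270 + I*sqrt(7755))*(-1/59084) = 250635/29542 - I*sqrt(7755)/59084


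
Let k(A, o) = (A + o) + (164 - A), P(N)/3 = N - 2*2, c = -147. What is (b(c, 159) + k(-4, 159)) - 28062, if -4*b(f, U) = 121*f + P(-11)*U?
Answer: -43007/2 ≈ -21504.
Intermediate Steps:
P(N) = -12 + 3*N (P(N) = 3*(N - 2*2) = 3*(N - 4) = 3*(-4 + N) = -12 + 3*N)
k(A, o) = 164 + o
b(f, U) = -121*f/4 + 45*U/4 (b(f, U) = -(121*f + (-12 + 3*(-11))*U)/4 = -(121*f + (-12 - 33)*U)/4 = -(121*f - 45*U)/4 = -(-45*U + 121*f)/4 = -121*f/4 + 45*U/4)
(b(c, 159) + k(-4, 159)) - 28062 = ((-121/4*(-147) + (45/4)*159) + (164 + 159)) - 28062 = ((17787/4 + 7155/4) + 323) - 28062 = (12471/2 + 323) - 28062 = 13117/2 - 28062 = -43007/2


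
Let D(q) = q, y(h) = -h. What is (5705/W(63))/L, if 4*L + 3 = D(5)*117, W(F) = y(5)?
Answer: -2282/291 ≈ -7.8419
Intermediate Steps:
W(F) = -5 (W(F) = -1*5 = -5)
L = 291/2 (L = -¾ + (5*117)/4 = -¾ + (¼)*585 = -¾ + 585/4 = 291/2 ≈ 145.50)
(5705/W(63))/L = (5705/(-5))/(291/2) = (5705*(-⅕))*(2/291) = -1141*2/291 = -2282/291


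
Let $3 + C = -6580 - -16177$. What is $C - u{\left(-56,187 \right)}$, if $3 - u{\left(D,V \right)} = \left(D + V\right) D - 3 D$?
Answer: $2423$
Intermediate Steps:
$u{\left(D,V \right)} = 3 + 3 D - D \left(D + V\right)$ ($u{\left(D,V \right)} = 3 - \left(\left(D + V\right) D - 3 D\right) = 3 - \left(D \left(D + V\right) - 3 D\right) = 3 - \left(- 3 D + D \left(D + V\right)\right) = 3 + 3 D - D \left(D + V\right)$)
$C = 9594$ ($C = -3 - -9597 = -3 + \left(-6580 + 16177\right) = -3 + 9597 = 9594$)
$C - u{\left(-56,187 \right)} = 9594 - \left(3 - \left(-56\right)^{2} + 3 \left(-56\right) - \left(-56\right) 187\right) = 9594 - \left(3 - 3136 - 168 + 10472\right) = 9594 - 7171 = 2423$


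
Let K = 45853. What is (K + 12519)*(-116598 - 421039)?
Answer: -31382946964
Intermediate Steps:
(K + 12519)*(-116598 - 421039) = (45853 + 12519)*(-116598 - 421039) = 58372*(-537637) = -31382946964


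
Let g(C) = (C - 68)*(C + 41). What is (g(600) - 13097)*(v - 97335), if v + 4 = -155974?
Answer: -83065132395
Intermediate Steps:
v = -155978 (v = -4 - 155974 = -155978)
g(C) = (-68 + C)*(41 + C)
(g(600) - 13097)*(v - 97335) = ((-2788 + 600² - 27*600) - 13097)*(-155978 - 97335) = ((-2788 + 360000 - 16200) - 13097)*(-253313) = (341012 - 13097)*(-253313) = 327915*(-253313) = -83065132395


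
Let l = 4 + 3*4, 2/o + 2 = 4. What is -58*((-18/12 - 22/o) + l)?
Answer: 435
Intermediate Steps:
o = 1 (o = 2/(-2 + 4) = 2/2 = 2*(½) = 1)
l = 16 (l = 4 + 12 = 16)
-58*((-18/12 - 22/o) + l) = -58*((-18/12 - 22/1) + 16) = -58*((-18*1/12 - 22*1) + 16) = -58*((-3/2 - 22) + 16) = -58*(-47/2 + 16) = -58*(-15/2) = 435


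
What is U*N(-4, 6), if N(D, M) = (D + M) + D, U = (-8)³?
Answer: 1024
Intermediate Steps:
U = -512
N(D, M) = M + 2*D
U*N(-4, 6) = -512*(6 + 2*(-4)) = -512*(6 - 8) = -512*(-2) = 1024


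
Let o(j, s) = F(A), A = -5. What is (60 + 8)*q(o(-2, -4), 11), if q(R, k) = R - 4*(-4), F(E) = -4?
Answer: 816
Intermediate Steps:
o(j, s) = -4
q(R, k) = 16 + R (q(R, k) = R + 16 = 16 + R)
(60 + 8)*q(o(-2, -4), 11) = (60 + 8)*(16 - 4) = 68*12 = 816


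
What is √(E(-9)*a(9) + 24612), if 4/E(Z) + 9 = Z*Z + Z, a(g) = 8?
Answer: 2*√2713529/21 ≈ 156.88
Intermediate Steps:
E(Z) = 4/(-9 + Z + Z²) (E(Z) = 4/(-9 + (Z*Z + Z)) = 4/(-9 + (Z² + Z)) = 4/(-9 + (Z + Z²)) = 4/(-9 + Z + Z²))
√(E(-9)*a(9) + 24612) = √((4/(-9 - 9 + (-9)²))*8 + 24612) = √((4/(-9 - 9 + 81))*8 + 24612) = √((4/63)*8 + 24612) = √(32/63 + 24612) = √(1550588/63) = 2*√2713529/21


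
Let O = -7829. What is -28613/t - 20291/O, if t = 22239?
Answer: 227240372/174109131 ≈ 1.3052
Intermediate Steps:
-28613/t - 20291/O = -28613/22239 - 20291/(-7829) = -28613*1/22239 - 20291*(-1/7829) = -28613/22239 + 20291/7829 = 227240372/174109131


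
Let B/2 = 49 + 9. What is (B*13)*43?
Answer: 64844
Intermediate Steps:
B = 116 (B = 2*(49 + 9) = 2*58 = 116)
(B*13)*43 = (116*13)*43 = 1508*43 = 64844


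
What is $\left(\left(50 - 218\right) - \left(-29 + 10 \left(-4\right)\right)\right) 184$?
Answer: $-18216$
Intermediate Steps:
$\left(\left(50 - 218\right) - \left(-29 + 10 \left(-4\right)\right)\right) 184 = \left(\left(50 - 218\right) + \left(29 - -40\right)\right) 184 = \left(-168 + \left(29 + 40\right)\right) 184 = \left(-168 + 69\right) 184 = \left(-99\right) 184 = -18216$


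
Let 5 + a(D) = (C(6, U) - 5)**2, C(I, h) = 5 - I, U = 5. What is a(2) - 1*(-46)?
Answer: 77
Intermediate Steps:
a(D) = 31 (a(D) = -5 + ((5 - 1*6) - 5)**2 = -5 + ((5 - 6) - 5)**2 = -5 + (-1 - 5)**2 = -5 + (-6)**2 = -5 + 36 = 31)
a(2) - 1*(-46) = 31 - 1*(-46) = 31 + 46 = 77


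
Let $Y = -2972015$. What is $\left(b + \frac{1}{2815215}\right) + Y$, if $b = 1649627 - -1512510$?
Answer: $\frac{535234306231}{2815215} \approx 1.9012 \cdot 10^{5}$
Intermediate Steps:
$b = 3162137$ ($b = 1649627 + 1512510 = 3162137$)
$\left(b + \frac{1}{2815215}\right) + Y = \left(3162137 + \frac{1}{2815215}\right) - 2972015 = \frac{8902095514456}{2815215} - 2972015 = \frac{535234306231}{2815215}$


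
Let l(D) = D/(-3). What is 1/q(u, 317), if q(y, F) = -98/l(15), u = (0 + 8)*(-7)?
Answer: 5/98 ≈ 0.051020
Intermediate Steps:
u = -56 (u = 8*(-7) = -56)
l(D) = -D/3 (l(D) = D*(-1/3) = -D/3)
q(y, F) = 98/5 (q(y, F) = -98/((-1/3*15)) = -98/(-5) = -98*(-1/5) = 98/5)
1/q(u, 317) = 1/(98/5) = 5/98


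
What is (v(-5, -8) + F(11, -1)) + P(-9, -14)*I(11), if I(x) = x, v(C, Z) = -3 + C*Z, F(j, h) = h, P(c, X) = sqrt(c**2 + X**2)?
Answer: 36 + 11*sqrt(277) ≈ 219.08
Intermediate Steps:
P(c, X) = sqrt(X**2 + c**2)
(v(-5, -8) + F(11, -1)) + P(-9, -14)*I(11) = ((-3 - 5*(-8)) - 1) + sqrt((-14)**2 + (-9)**2)*11 = ((-3 + 40) - 1) + sqrt(196 + 81)*11 = (37 - 1) + sqrt(277)*11 = 36 + 11*sqrt(277)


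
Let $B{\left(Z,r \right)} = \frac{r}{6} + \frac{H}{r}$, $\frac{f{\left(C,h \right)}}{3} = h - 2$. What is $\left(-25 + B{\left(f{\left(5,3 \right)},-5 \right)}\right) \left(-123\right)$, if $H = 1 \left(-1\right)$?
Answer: $\frac{31529}{10} \approx 3152.9$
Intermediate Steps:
$H = -1$
$f{\left(C,h \right)} = -6 + 3 h$ ($f{\left(C,h \right)} = 3 \left(h - 2\right) = 3 \left(-2 + h\right) = -6 + 3 h$)
$B{\left(Z,r \right)} = - \frac{1}{r} + \frac{r}{6}$ ($B{\left(Z,r \right)} = \frac{r}{6} - \frac{1}{r} = - \frac{1}{r} + \frac{r}{6}$)
$\left(-25 + B{\left(f{\left(5,3 \right)},-5 \right)}\right) \left(-123\right) = \left(-25 + \left(- \frac{1}{-5} + \frac{1}{6} \left(-5\right)\right)\right) \left(-123\right) = \left(-25 - \frac{19}{30}\right) \left(-123\right) = \left(- \frac{769}{30}\right) \left(-123\right) = \frac{31529}{10}$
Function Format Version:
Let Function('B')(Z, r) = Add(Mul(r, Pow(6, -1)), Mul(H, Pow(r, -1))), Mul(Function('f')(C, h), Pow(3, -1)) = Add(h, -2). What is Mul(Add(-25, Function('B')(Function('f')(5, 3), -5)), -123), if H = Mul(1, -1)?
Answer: Rational(31529, 10) ≈ 3152.9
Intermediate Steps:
H = -1
Function('f')(C, h) = Add(-6, Mul(3, h)) (Function('f')(C, h) = Mul(3, Add(h, -2)) = Mul(3, Add(-2, h)) = Add(-6, Mul(3, h)))
Function('B')(Z, r) = Add(Mul(-1, Pow(r, -1)), Mul(Rational(1, 6), r)) (Function('B')(Z, r) = Add(Mul(r, Pow(6, -1)), Mul(-1, Pow(r, -1))) = Add(Mul(r, Rational(1, 6)), Mul(-1, Pow(r, -1))) = Add(Mul(Rational(1, 6), r), Mul(-1, Pow(r, -1))) = Add(Mul(-1, Pow(r, -1)), Mul(Rational(1, 6), r)))
Mul(Add(-25, Function('B')(Function('f')(5, 3), -5)), -123) = Mul(Add(-25, Add(Mul(-1, Pow(-5, -1)), Mul(Rational(1, 6), -5))), -123) = Mul(Add(-25, Add(Mul(-1, Rational(-1, 5)), Rational(-5, 6))), -123) = Mul(Add(-25, Add(Rational(1, 5), Rational(-5, 6))), -123) = Mul(Add(-25, Rational(-19, 30)), -123) = Mul(Rational(-769, 30), -123) = Rational(31529, 10)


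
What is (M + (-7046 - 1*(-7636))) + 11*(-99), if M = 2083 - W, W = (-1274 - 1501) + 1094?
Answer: 3265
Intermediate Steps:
W = -1681 (W = -2775 + 1094 = -1681)
M = 3764 (M = 2083 - 1*(-1681) = 2083 + 1681 = 3764)
(M + (-7046 - 1*(-7636))) + 11*(-99) = (3764 + (-7046 - 1*(-7636))) + 11*(-99) = (3764 + (-7046 + 7636)) - 1089 = (3764 + 590) - 1089 = 4354 - 1089 = 3265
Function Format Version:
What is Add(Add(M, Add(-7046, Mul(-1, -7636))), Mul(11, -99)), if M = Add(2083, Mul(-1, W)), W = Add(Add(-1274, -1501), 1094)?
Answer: 3265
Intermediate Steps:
W = -1681 (W = Add(-2775, 1094) = -1681)
M = 3764 (M = Add(2083, Mul(-1, -1681)) = Add(2083, 1681) = 3764)
Add(Add(M, Add(-7046, Mul(-1, -7636))), Mul(11, -99)) = Add(Add(3764, Add(-7046, Mul(-1, -7636))), Mul(11, -99)) = Add(Add(3764, Add(-7046, 7636)), -1089) = Add(Add(3764, 590), -1089) = Add(4354, -1089) = 3265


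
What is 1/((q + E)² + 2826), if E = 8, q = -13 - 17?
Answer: 1/3310 ≈ 0.00030211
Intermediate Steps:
q = -30
1/((q + E)² + 2826) = 1/((-30 + 8)² + 2826) = 1/((-22)² + 2826) = 1/(484 + 2826) = 1/3310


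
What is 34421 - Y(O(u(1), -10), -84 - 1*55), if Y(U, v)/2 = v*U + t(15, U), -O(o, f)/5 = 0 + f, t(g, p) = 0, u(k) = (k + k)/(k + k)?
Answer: 48321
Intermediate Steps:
u(k) = 1 (u(k) = (2*k)/((2*k)) = (2*k)*(1/(2*k)) = 1)
O(o, f) = -5*f (O(o, f) = -5*(0 + f) = -5*f)
Y(U, v) = 2*U*v (Y(U, v) = 2*(v*U + 0) = 2*(U*v + 0) = 2*(U*v) = 2*U*v)
34421 - Y(O(u(1), -10), -84 - 1*55) = 34421 - 2*(-5*(-10))*(-84 - 1*55) = 34421 - 2*50*(-84 - 55) = 34421 - 2*50*(-139) = 34421 - 1*(-13900) = 34421 + 13900 = 48321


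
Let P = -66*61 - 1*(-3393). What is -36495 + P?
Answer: -37128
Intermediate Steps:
P = -633 (P = -4026 + 3393 = -633)
-36495 + P = -36495 - 633 = -37128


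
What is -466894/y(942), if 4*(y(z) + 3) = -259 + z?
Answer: -30616/11 ≈ -2783.3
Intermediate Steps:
y(z) = -271/4 + z/4 (y(z) = -3 + (-259 + z)/4 = -3 + (-259/4 + z/4) = -271/4 + z/4)
-466894/y(942) = -466894/(-271/4 + (¼)*942) = -466894/(-271/4 + 471/2) = -466894/671/4 = -466894*4/671 = -30616/11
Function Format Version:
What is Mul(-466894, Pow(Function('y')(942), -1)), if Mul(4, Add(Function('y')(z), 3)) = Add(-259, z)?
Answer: Rational(-30616, 11) ≈ -2783.3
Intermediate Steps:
Function('y')(z) = Add(Rational(-271, 4), Mul(Rational(1, 4), z)) (Function('y')(z) = Add(-3, Mul(Rational(1, 4), Add(-259, z))) = Add(-3, Add(Rational(-259, 4), Mul(Rational(1, 4), z))) = Add(Rational(-271, 4), Mul(Rational(1, 4), z)))
Mul(-466894, Pow(Function('y')(942), -1)) = Mul(-466894, Pow(Add(Rational(-271, 4), Mul(Rational(1, 4), 942)), -1)) = Mul(-466894, Pow(Add(Rational(-271, 4), Rational(471, 2)), -1)) = Mul(-466894, Pow(Rational(671, 4), -1)) = Mul(-466894, Rational(4, 671)) = Rational(-30616, 11)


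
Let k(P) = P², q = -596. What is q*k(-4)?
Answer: -9536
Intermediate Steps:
q*k(-4) = -596*(-4)² = -596*16 = -9536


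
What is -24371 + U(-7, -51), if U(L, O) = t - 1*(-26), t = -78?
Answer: -24423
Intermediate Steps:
U(L, O) = -52 (U(L, O) = -78 - 1*(-26) = -78 + 26 = -52)
-24371 + U(-7, -51) = -24371 - 52 = -24423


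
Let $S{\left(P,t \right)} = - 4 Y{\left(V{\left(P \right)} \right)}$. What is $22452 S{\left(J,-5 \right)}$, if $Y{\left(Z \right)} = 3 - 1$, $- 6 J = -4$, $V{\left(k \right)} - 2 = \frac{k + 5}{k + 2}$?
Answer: $-179616$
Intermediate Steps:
$V{\left(k \right)} = 2 + \frac{5 + k}{2 + k}$ ($V{\left(k \right)} = 2 + \frac{k + 5}{k + 2} = 2 + \frac{5 + k}{2 + k}$)
$J = \frac{2}{3}$ ($J = \left(- \frac{1}{6}\right) \left(-4\right) = \frac{2}{3} \approx 0.66667$)
$Y{\left(Z \right)} = 2$ ($Y{\left(Z \right)} = 3 - 1 = 2$)
$S{\left(P,t \right)} = -8$ ($S{\left(P,t \right)} = \left(-4\right) 2 = -8$)
$22452 S{\left(J,-5 \right)} = 22452 \left(-8\right) = -179616$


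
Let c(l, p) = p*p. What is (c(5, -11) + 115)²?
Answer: 55696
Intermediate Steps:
c(l, p) = p²
(c(5, -11) + 115)² = ((-11)² + 115)² = (121 + 115)² = 236² = 55696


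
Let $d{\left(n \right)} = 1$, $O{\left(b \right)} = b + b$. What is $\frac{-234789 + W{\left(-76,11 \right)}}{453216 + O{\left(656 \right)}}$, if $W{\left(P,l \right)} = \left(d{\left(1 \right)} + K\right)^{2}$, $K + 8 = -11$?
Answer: $- \frac{234465}{454528} \approx -0.51584$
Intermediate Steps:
$O{\left(b \right)} = 2 b$
$K = -19$ ($K = -8 - 11 = -19$)
$W{\left(P,l \right)} = 324$ ($W{\left(P,l \right)} = \left(1 - 19\right)^{2} = \left(-18\right)^{2} = 324$)
$\frac{-234789 + W{\left(-76,11 \right)}}{453216 + O{\left(656 \right)}} = \frac{-234789 + 324}{453216 + 2 \cdot 656} = - \frac{234465}{453216 + 1312} = - \frac{234465}{454528}$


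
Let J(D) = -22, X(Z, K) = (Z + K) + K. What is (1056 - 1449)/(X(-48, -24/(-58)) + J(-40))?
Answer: 11397/2006 ≈ 5.6815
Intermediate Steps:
X(Z, K) = Z + 2*K (X(Z, K) = (K + Z) + K = Z + 2*K)
(1056 - 1449)/(X(-48, -24/(-58)) + J(-40)) = (1056 - 1449)/((-48 + 2*(-24/(-58))) - 22) = -393/((-48 + 2*(-24*(-1/58))) - 22) = -393/((-48 + 2*(12/29)) - 22) = -393/((-48 + 24/29) - 22) = -393/(-1368/29 - 22) = -393/(-2006/29) = -393*(-29/2006) = 11397/2006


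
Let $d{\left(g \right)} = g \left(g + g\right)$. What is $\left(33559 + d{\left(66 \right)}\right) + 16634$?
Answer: $58905$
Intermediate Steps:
$d{\left(g \right)} = 2 g^{2}$ ($d{\left(g \right)} = g 2 g = 2 g^{2}$)
$\left(33559 + d{\left(66 \right)}\right) + 16634 = \left(33559 + 2 \cdot 66^{2}\right) + 16634 = \left(33559 + 2 \cdot 4356\right) + 16634 = \left(33559 + 8712\right) + 16634 = 42271 + 16634 = 58905$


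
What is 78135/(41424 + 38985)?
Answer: 26045/26803 ≈ 0.97172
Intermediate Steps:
78135/(41424 + 38985) = 78135/80409 = 78135*(1/80409) = 26045/26803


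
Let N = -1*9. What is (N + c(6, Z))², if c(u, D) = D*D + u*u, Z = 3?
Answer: 1296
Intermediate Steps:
N = -9
c(u, D) = D² + u²
(N + c(6, Z))² = (-9 + (3² + 6²))² = (-9 + (9 + 36))² = (-9 + 45)² = 36² = 1296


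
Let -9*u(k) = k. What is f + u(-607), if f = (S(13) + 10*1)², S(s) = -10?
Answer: 607/9 ≈ 67.444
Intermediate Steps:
u(k) = -k/9
f = 0 (f = (-10 + 10*1)² = (-10 + 10)² = 0² = 0)
f + u(-607) = 0 - ⅑*(-607) = 0 + 607/9 = 607/9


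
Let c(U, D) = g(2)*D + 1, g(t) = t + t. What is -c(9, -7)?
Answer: 27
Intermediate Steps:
g(t) = 2*t
c(U, D) = 1 + 4*D (c(U, D) = (2*2)*D + 1 = 4*D + 1 = 1 + 4*D)
-c(9, -7) = -(1 + 4*(-7)) = -(1 - 28) = -1*(-27) = 27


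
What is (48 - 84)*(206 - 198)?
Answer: -288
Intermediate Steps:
(48 - 84)*(206 - 198) = -36*8 = -288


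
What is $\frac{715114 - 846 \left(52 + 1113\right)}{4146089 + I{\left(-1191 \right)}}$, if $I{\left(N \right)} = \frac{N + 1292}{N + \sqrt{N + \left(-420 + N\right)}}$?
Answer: $- \frac{796925846640631248}{12215965258005106523} - \frac{13659038 i \sqrt{2802}}{12215965258005106523} \approx -0.065236 - 5.9187 \cdot 10^{-11} i$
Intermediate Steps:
$I{\left(N \right)} = \frac{1292 + N}{N + \sqrt{-420 + 2 N}}$
$\frac{715114 - 846 \left(52 + 1113\right)}{4146089 + I{\left(-1191 \right)}} = \frac{715114 - 846 \left(52 + 1113\right)}{4146089 + \frac{1292 - 1191}{-1191 + \sqrt{2} \sqrt{-210 - 1191}}} = \frac{715114 - 985590}{4146089 + \frac{1}{-1191 + \sqrt{2} \sqrt{-1401}} \cdot 101} = \frac{715114 - 985590}{4146089 + \frac{1}{-1191 + \sqrt{2} i \sqrt{1401}} \cdot 101} = - \frac{270476}{4146089 + \frac{1}{-1191 + i \sqrt{2802}} \cdot 101} = - \frac{270476}{4146089 + \frac{101}{-1191 + i \sqrt{2802}}}$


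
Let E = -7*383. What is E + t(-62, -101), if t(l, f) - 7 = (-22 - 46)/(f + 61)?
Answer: -26723/10 ≈ -2672.3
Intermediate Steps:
t(l, f) = 7 - 68/(61 + f) (t(l, f) = 7 + (-22 - 46)/(f + 61) = 7 - 68/(61 + f))
E = -2681
E + t(-62, -101) = -2681 + (359 + 7*(-101))/(61 - 101) = -2681 + (359 - 707)/(-40) = -2681 - 1/40*(-348) = -2681 + 87/10 = -26723/10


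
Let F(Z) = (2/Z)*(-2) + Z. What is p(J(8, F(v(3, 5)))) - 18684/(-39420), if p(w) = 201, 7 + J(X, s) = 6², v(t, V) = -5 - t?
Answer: 73538/365 ≈ 201.47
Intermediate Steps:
F(Z) = Z - 4/Z (F(Z) = -4/Z + Z = Z - 4/Z)
J(X, s) = 29 (J(X, s) = -7 + 6² = -7 + 36 = 29)
p(J(8, F(v(3, 5)))) - 18684/(-39420) = 201 - 18684/(-39420) = 201 - 18684*(-1/39420) = 201 + 173/365 = 73538/365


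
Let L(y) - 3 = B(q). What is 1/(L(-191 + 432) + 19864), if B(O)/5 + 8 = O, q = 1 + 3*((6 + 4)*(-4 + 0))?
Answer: 1/19232 ≈ 5.1997e-5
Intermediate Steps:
q = -119 (q = 1 + 3*(10*(-4)) = 1 + 3*(-40) = 1 - 120 = -119)
B(O) = -40 + 5*O
L(y) = -632 (L(y) = 3 + (-40 + 5*(-119)) = 3 + (-40 - 595) = 3 - 635 = -632)
1/(L(-191 + 432) + 19864) = 1/(-632 + 19864) = 1/19232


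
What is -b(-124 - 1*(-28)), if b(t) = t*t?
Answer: -9216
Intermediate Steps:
b(t) = t**2
-b(-124 - 1*(-28)) = -(-124 - 1*(-28))**2 = -(-124 + 28)**2 = -1*(-96)**2 = -1*9216 = -9216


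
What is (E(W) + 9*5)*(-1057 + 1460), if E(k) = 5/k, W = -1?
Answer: 16120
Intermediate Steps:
(E(W) + 9*5)*(-1057 + 1460) = (5/(-1) + 9*5)*(-1057 + 1460) = (5*(-1) + 45)*403 = (-5 + 45)*403 = 40*403 = 16120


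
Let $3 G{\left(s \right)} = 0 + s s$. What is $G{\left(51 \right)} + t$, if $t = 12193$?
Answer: $13060$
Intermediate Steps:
$G{\left(s \right)} = \frac{s^{2}}{3}$ ($G{\left(s \right)} = \frac{0 + s s}{3} = \frac{0 + s^{2}}{3} = \frac{s^{2}}{3}$)
$G{\left(51 \right)} + t = \frac{51^{2}}{3} + 12193 = \frac{1}{3} \cdot 2601 + 12193 = 867 + 12193 = 13060$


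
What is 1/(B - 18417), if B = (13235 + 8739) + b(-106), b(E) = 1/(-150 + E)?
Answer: 256/910591 ≈ 0.00028114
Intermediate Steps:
B = 5625343/256 (B = (13235 + 8739) + 1/(-150 - 106) = 21974 + 1/(-256) = 21974 - 1/256 = 5625343/256 ≈ 21974.)
1/(B - 18417) = 1/(5625343/256 - 18417) = 1/(910591/256) = 256/910591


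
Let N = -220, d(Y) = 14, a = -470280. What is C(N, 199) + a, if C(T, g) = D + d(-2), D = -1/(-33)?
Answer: -15518777/33 ≈ -4.7027e+5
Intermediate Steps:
D = 1/33 (D = -1*(-1/33) = 1/33 ≈ 0.030303)
C(T, g) = 463/33 (C(T, g) = 1/33 + 14 = 463/33)
C(N, 199) + a = 463/33 - 470280 = -15518777/33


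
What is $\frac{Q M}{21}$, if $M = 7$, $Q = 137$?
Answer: $\frac{137}{3} \approx 45.667$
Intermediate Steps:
$\frac{Q M}{21} = \frac{137 \cdot 7}{21} = 959 \cdot \frac{1}{21} = \frac{137}{3}$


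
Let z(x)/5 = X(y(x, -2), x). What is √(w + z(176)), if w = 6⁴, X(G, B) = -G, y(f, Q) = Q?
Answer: √1306 ≈ 36.139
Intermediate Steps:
z(x) = 10 (z(x) = 5*(-1*(-2)) = 5*2 = 10)
w = 1296
√(w + z(176)) = √(1296 + 10) = √1306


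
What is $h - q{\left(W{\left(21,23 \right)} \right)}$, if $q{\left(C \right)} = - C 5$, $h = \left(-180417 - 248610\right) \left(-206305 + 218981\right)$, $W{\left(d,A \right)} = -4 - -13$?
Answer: $-5438346207$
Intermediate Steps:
$W{\left(d,A \right)} = 9$ ($W{\left(d,A \right)} = -4 + 13 = 9$)
$h = -5438346252$ ($h = \left(-429027\right) 12676 = -5438346252$)
$q{\left(C \right)} = - 5 C$
$h - q{\left(W{\left(21,23 \right)} \right)} = -5438346252 - \left(-5\right) 9 = -5438346252 - -45 = -5438346252 + 45 = -5438346207$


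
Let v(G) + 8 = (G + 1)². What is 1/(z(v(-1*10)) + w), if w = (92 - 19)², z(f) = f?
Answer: 1/5402 ≈ 0.00018512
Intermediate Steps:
v(G) = -8 + (1 + G)² (v(G) = -8 + (G + 1)² = -8 + (1 + G)²)
w = 5329 (w = 73² = 5329)
1/(z(v(-1*10)) + w) = 1/((-8 + (1 - 1*10)²) + 5329) = 1/((-8 + (1 - 10)²) + 5329) = 1/((-8 + (-9)²) + 5329) = 1/((-8 + 81) + 5329) = 1/(73 + 5329) = 1/5402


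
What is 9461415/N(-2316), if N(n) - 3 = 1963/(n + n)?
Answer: 43825274280/11933 ≈ 3.6726e+6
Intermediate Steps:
N(n) = 3 + 1963/(2*n) (N(n) = 3 + 1963/(n + n) = 3 + 1963/((2*n)) = 3 + 1963*(1/(2*n)) = 3 + 1963/(2*n))
9461415/N(-2316) = 9461415/(3 + (1963/2)/(-2316)) = 9461415/(3 + (1963/2)*(-1/2316)) = 9461415/(3 - 1963/4632) = 9461415/(11933/4632) = 9461415*(4632/11933) = 43825274280/11933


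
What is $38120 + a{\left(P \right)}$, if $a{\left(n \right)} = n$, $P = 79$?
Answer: $38199$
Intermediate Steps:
$38120 + a{\left(P \right)} = 38120 + 79 = 38199$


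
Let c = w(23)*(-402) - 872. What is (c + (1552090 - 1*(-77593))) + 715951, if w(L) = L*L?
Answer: 2132104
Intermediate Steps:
w(L) = L**2
c = -213530 (c = 23**2*(-402) - 872 = 529*(-402) - 872 = -212658 - 872 = -213530)
(c + (1552090 - 1*(-77593))) + 715951 = (-213530 + (1552090 - 1*(-77593))) + 715951 = (-213530 + (1552090 + 77593)) + 715951 = (-213530 + 1629683) + 715951 = 1416153 + 715951 = 2132104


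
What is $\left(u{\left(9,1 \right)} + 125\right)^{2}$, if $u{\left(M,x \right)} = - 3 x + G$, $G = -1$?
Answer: $14641$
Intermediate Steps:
$u{\left(M,x \right)} = -1 - 3 x$ ($u{\left(M,x \right)} = - 3 x - 1 = -1 - 3 x$)
$\left(u{\left(9,1 \right)} + 125\right)^{2} = \left(\left(-1 - 3\right) + 125\right)^{2} = \left(-4 + 125\right)^{2} = 121^{2} = 14641$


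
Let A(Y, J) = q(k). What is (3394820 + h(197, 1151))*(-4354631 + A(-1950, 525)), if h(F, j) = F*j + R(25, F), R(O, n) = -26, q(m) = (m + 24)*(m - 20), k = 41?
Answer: -15765531302906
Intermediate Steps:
q(m) = (-20 + m)*(24 + m) (q(m) = (24 + m)*(-20 + m) = (-20 + m)*(24 + m))
h(F, j) = -26 + F*j (h(F, j) = F*j - 26 = -26 + F*j)
A(Y, J) = 1365 (A(Y, J) = -480 + 41**2 + 4*41 = -480 + 1681 + 164 = 1365)
(3394820 + h(197, 1151))*(-4354631 + A(-1950, 525)) = (3394820 + (-26 + 197*1151))*(-4354631 + 1365) = (3394820 + (-26 + 226747))*(-4353266) = (3394820 + 226721)*(-4353266) = 3621541*(-4353266) = -15765531302906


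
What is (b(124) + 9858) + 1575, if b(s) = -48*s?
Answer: 5481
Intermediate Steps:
(b(124) + 9858) + 1575 = (-48*124 + 9858) + 1575 = (-5952 + 9858) + 1575 = 3906 + 1575 = 5481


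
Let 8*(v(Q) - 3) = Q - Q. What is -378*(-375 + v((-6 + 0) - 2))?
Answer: 140616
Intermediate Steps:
v(Q) = 3 (v(Q) = 3 + (Q - Q)/8 = 3 + (1/8)*0 = 3 + 0 = 3)
-378*(-375 + v((-6 + 0) - 2)) = -378*(-375 + 3) = -378*(-372) = 140616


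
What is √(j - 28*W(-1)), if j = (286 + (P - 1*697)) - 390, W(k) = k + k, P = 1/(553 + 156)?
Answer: 2*I*√93624159/709 ≈ 27.295*I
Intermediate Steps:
P = 1/709 ≈ 0.0014104
W(k) = 2*k
j = -567908/709 (j = (286 + (1/709 - 1*697)) - 390 = (286 + (1/709 - 697)) - 390 = (286 - 494172/709) - 390 = -291398/709 - 390 = -567908/709 ≈ -801.00)
√(j - 28*W(-1)) = √(-567908/709 - 56*(-1)) = √(-567908/709 - 28*(-2)) = √(-567908/709 + 56) = √(-528204/709) = 2*I*√93624159/709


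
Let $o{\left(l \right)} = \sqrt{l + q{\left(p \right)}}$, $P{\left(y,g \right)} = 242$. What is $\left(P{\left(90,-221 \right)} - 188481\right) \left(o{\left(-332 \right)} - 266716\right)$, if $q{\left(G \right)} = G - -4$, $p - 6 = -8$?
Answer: $50206353124 - 188239 i \sqrt{330} \approx 5.0206 \cdot 10^{10} - 3.4195 \cdot 10^{6} i$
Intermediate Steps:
$p = -2$ ($p = 6 - 8 = -2$)
$q{\left(G \right)} = 4 + G$ ($q{\left(G \right)} = G + 4 = 4 + G$)
$o{\left(l \right)} = \sqrt{2 + l}$ ($o{\left(l \right)} = \sqrt{l + \left(4 - 2\right)} = \sqrt{l + 2} = \sqrt{2 + l}$)
$\left(P{\left(90,-221 \right)} - 188481\right) \left(o{\left(-332 \right)} - 266716\right) = \left(242 - 188481\right) \left(\sqrt{2 - 332} - 266716\right) = - 188239 \left(\sqrt{-330} - 266716\right) = - 188239 \left(i \sqrt{330} - 266716\right) = - 188239 \left(-266716 + i \sqrt{330}\right) = 50206353124 - 188239 i \sqrt{330}$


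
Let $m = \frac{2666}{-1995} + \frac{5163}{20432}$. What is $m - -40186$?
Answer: $\frac{1638011130713}{40761840} \approx 40185.0$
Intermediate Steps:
$m = - \frac{44171527}{40761840}$ ($m = 2666 \left(- \frac{1}{1995}\right) + 5163 \cdot \frac{1}{20432} = - \frac{2666}{1995} + \frac{5163}{20432} = - \frac{44171527}{40761840} \approx -1.0836$)
$m - -40186 = - \frac{44171527}{40761840} - -40186 = - \frac{44171527}{40761840} + 40186 = \frac{1638011130713}{40761840}$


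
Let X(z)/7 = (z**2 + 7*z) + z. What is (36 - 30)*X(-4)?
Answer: -672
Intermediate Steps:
X(z) = 7*z**2 + 56*z (X(z) = 7*((z**2 + 7*z) + z) = 7*(z**2 + 8*z) = 7*z**2 + 56*z)
(36 - 30)*X(-4) = (36 - 30)*(7*(-4)*(8 - 4)) = 6*(7*(-4)*4) = 6*(-112) = -672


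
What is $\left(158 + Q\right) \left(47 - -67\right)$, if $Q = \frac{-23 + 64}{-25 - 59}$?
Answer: $\frac{251389}{14} \approx 17956.0$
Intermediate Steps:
$Q = - \frac{41}{84}$ ($Q = \frac{41}{-84} = 41 \left(- \frac{1}{84}\right) = - \frac{41}{84} \approx -0.4881$)
$\left(158 + Q\right) \left(47 - -67\right) = \left(158 - \frac{41}{84}\right) \left(47 - -67\right) = \frac{13231 \left(47 + 67\right)}{84} = \frac{13231}{84} \cdot 114 = \frac{251389}{14}$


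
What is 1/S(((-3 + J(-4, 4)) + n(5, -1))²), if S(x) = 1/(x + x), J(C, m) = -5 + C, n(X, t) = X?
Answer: 98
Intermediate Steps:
S(x) = 1/(2*x)
1/S(((-3 + J(-4, 4)) + n(5, -1))²) = 1/(1/(2*(((-3 + (-5 - 4)) + 5)²))) = 1/(1/(2*(((-3 - 9) + 5)²))) = 1/(1/(2*((-12 + 5)²))) = 1/(1/(2*((-7)²))) = 1/((½)/49) = 1/((½)*(1/49)) = 1/(1/98) = 98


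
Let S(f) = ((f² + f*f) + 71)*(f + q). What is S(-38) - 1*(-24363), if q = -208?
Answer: -703551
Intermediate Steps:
S(f) = (-208 + f)*(71 + 2*f²) (S(f) = ((f² + f*f) + 71)*(f - 208) = ((f² + f²) + 71)*(-208 + f) = (2*f² + 71)*(-208 + f) = (71 + 2*f²)*(-208 + f) = (-208 + f)*(71 + 2*f²))
S(-38) - 1*(-24363) = (-14768 - 416*(-38)² + 2*(-38)³ + 71*(-38)) - 1*(-24363) = (-14768 - 416*1444 + 2*(-54872) - 2698) + 24363 = (-14768 - 600704 - 109744 - 2698) + 24363 = -727914 + 24363 = -703551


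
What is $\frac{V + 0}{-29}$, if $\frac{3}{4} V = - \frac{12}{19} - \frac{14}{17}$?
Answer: $\frac{1880}{28101} \approx 0.066902$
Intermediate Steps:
$V = - \frac{1880}{969}$ ($V = \frac{4 \left(- \frac{12}{19} - \frac{14}{17}\right)}{3} = \frac{4}{3} \left(- \frac{470}{323}\right) = - \frac{1880}{969} \approx -1.9401$)
$\frac{V + 0}{-29} = \frac{- \frac{1880}{969} + 0}{-29} = \left(- \frac{1}{29}\right) \left(- \frac{1880}{969}\right) = \frac{1880}{28101}$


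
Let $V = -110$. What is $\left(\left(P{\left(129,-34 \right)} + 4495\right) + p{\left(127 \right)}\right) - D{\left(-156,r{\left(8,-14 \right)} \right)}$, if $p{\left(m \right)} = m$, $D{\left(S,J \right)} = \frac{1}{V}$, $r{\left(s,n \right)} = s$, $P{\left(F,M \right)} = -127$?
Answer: $\frac{494451}{110} \approx 4495.0$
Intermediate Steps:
$D{\left(S,J \right)} = - \frac{1}{110}$ ($D{\left(S,J \right)} = \frac{1}{-110} = - \frac{1}{110}$)
$\left(\left(P{\left(129,-34 \right)} + 4495\right) + p{\left(127 \right)}\right) - D{\left(-156,r{\left(8,-14 \right)} \right)} = \left(\left(-127 + 4495\right) + 127\right) - - \frac{1}{110} = \left(4368 + 127\right) + \frac{1}{110} = 4495 + \frac{1}{110} = \frac{494451}{110}$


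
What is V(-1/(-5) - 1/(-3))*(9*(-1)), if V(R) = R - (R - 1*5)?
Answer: -45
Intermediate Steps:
V(R) = 5 (V(R) = R - (R - 5) = R - (-5 + R) = R + (5 - R) = 5)
V(-1/(-5) - 1/(-3))*(9*(-1)) = 5*(9*(-1)) = 5*(-9) = -45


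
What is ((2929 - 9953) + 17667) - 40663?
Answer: -30020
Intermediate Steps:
((2929 - 9953) + 17667) - 40663 = (-7024 + 17667) - 40663 = 10643 - 40663 = -30020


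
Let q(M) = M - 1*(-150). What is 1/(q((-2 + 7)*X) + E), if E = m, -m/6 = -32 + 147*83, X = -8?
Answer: -1/72904 ≈ -1.3717e-5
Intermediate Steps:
q(M) = 150 + M (q(M) = M + 150 = 150 + M)
m = -73014 (m = -6*(-32 + 147*83) = -6*(-32 + 12201) = -6*12169 = -73014)
E = -73014
1/(q((-2 + 7)*X) + E) = 1/((150 + (-2 + 7)*(-8)) - 73014) = 1/((150 + 5*(-8)) - 73014) = 1/((150 - 40) - 73014) = 1/(110 - 73014) = 1/(-72904) = -1/72904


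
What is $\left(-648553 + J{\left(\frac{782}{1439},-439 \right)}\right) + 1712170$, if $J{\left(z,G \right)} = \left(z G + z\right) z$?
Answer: $\frac{2202186210345}{2070721} \approx 1.0635 \cdot 10^{6}$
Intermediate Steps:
$J{\left(z,G \right)} = z \left(z + G z\right)$ ($J{\left(z,G \right)} = \left(G z + z\right) z = \left(z + G z\right) z = z \left(z + G z\right)$)
$\left(-648553 + J{\left(\frac{782}{1439},-439 \right)}\right) + 1712170 = \left(-648553 + \left(\frac{782}{1439}\right)^{2} \left(1 - 439\right)\right) + 1712170 = \left(-648553 + \left(782 \cdot \frac{1}{1439}\right)^{2} \left(-438\right)\right) + 1712170 = \left(-648553 + \left(\frac{782}{1439}\right)^{2} \left(-438\right)\right) + 1712170 = \left(-648553 + \frac{611524}{2070721} \left(-438\right)\right) + 1712170 = \left(-648553 - \frac{267847512}{2070721}\right) + 1712170 = - \frac{1343240164225}{2070721} + 1712170 = \frac{2202186210345}{2070721}$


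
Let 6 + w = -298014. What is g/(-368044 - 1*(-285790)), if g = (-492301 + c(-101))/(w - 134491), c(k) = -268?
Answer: -492569/35575759794 ≈ -1.3846e-5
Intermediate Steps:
w = -298020 (w = -6 - 298014 = -298020)
g = 492569/432511 (g = (-492301 - 268)/(-298020 - 134491) = -492569/(-432511) = -492569*(-1/432511) = 492569/432511 ≈ 1.1389)
g/(-368044 - 1*(-285790)) = 492569/(432511*(-368044 - 1*(-285790))) = 492569/(432511*(-368044 + 285790)) = (492569/432511)/(-82254) = (492569/432511)*(-1/82254) = -492569/35575759794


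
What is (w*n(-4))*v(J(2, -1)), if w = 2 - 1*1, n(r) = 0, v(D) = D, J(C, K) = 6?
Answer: 0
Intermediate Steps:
w = 1 (w = 2 - 1 = 1)
(w*n(-4))*v(J(2, -1)) = (1*0)*6 = 0*6 = 0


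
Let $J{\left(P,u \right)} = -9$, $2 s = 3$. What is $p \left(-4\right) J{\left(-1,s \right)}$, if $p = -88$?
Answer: $-3168$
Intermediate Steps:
$s = \frac{3}{2}$ ($s = \frac{1}{2} \cdot 3 = \frac{3}{2} \approx 1.5$)
$p \left(-4\right) J{\left(-1,s \right)} = \left(-88\right) \left(-4\right) \left(-9\right) = 352 \left(-9\right) = -3168$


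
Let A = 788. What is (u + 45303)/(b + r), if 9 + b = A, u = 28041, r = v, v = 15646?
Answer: 24448/5475 ≈ 4.4654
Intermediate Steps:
r = 15646
b = 779 (b = -9 + 788 = 779)
(u + 45303)/(b + r) = (28041 + 45303)/(779 + 15646) = 73344/16425 = 73344*(1/16425) = 24448/5475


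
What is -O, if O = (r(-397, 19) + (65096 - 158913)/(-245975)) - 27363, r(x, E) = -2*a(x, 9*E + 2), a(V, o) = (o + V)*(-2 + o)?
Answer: -12113132692/245975 ≈ -49245.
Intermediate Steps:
a(V, o) = (-2 + o)*(V + o) (a(V, o) = (V + o)*(-2 + o) = (-2 + o)*(V + o))
r(x, E) = 8 - 2*(2 + 9*E)² + 4*x + 36*E - 2*x*(2 + 9*E) (r(x, E) = -2*((9*E + 2)² - 2*x - 2*(9*E + 2) + x*(9*E + 2)) = -2*((2 + 9*E)² - 2*x - 2*(2 + 9*E) + x*(2 + 9*E)) = -2*((2 + 9*E)² - 2*x + (-4 - 18*E) + x*(2 + 9*E)) = -2*(-4 + (2 + 9*E)² - 18*E - 2*x + x*(2 + 9*E)) = 8 - 2*(2 + 9*E)² + 4*x + 36*E - 2*x*(2 + 9*E))
O = 12113132692/245975 (O = (18*19*(-2 - 1*(-397) - 9*19) + (65096 - 158913)/(-245975)) - 27363 = (18*19*(-2 + 397 - 171) - 93817*(-1/245975)) - 27363 = (18*19*224 + 93817/245975) - 27363 = (76608 + 93817/245975) - 27363 = 18843746617/245975 - 27363 = 12113132692/245975 ≈ 49245.)
-O = -1*12113132692/245975 = -12113132692/245975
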